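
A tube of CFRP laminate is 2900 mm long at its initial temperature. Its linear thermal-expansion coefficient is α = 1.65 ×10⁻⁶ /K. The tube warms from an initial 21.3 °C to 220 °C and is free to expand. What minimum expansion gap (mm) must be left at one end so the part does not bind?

0.951 mm

ΔT = 220 − 21.3 = 198.7 K.
ΔL = α·L₀·ΔT = 1.65×10⁻⁶ × 2900 mm × 198.7 K = 0.951 mm.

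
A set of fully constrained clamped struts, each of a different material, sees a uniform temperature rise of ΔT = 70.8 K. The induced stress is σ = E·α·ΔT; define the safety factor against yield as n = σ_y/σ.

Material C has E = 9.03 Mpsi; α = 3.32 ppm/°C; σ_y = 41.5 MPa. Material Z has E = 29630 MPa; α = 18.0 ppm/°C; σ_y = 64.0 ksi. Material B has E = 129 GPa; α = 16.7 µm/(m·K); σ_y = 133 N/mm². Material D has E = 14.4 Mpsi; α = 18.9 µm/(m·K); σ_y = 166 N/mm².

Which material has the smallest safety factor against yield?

material B

Per material, after unit conversion:
  material C: E = 62.26, α = 3.32, σ_y = 41.50 → σ = 14.6 MPa, n = 2.84
  material Z: E = 29.63, α = 18.0, σ_y = 441.3 → σ = 37.8 MPa, n = 11.7
  material B: E = 129.0, α = 16.7, σ_y = 133.0 → σ = 153 MPa, n = 0.872
  material D: E = 99.28, α = 18.9, σ_y = 166.0 → σ = 133 MPa, n = 1.25
Material B has the lowest safety factor, n = 0.872.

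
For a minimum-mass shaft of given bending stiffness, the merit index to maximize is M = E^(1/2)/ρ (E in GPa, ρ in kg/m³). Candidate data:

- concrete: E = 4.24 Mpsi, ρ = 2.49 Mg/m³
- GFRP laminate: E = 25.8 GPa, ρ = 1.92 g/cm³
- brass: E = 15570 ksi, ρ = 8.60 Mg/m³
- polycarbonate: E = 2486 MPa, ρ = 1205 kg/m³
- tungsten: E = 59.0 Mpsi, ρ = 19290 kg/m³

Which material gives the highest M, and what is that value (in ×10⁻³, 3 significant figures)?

GFRP laminate, M = 2.65×10⁻³

After converting to SI:
  concrete: E = 29.23 GPa, ρ = 2490 kg/m³
  GFRP laminate: E = 25.80 GPa, ρ = 1920 kg/m³
  brass: E = 107.4 GPa, ρ = 8600 kg/m³
  polycarbonate: E = 2.486 GPa, ρ = 1205 kg/m³
  tungsten: E = 406.8 GPa, ρ = 19290 kg/m³
  GFRP laminate: M = 2.65×10⁻³
  concrete: M = 2.17×10⁻³
  polycarbonate: M = 1.31×10⁻³
  brass: M = 1.20×10⁻³
  tungsten: M = 1.05×10⁻³
GFRP laminate ranks first.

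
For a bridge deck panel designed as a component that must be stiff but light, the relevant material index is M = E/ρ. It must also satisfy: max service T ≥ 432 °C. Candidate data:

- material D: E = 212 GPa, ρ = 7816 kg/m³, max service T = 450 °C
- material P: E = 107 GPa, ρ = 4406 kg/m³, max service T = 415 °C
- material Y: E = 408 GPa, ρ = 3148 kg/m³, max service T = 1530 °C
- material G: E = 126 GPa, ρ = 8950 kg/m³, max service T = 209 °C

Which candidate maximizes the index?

material Y

Screen on constraints: max service T ≥ 432 °C. Survivors: material D, material Y.
Computing M directly (units already consistent):
  material Y: M = 130 MN·m/kg
  material D: M = 27.1 MN·m/kg
The maximum is for material Y.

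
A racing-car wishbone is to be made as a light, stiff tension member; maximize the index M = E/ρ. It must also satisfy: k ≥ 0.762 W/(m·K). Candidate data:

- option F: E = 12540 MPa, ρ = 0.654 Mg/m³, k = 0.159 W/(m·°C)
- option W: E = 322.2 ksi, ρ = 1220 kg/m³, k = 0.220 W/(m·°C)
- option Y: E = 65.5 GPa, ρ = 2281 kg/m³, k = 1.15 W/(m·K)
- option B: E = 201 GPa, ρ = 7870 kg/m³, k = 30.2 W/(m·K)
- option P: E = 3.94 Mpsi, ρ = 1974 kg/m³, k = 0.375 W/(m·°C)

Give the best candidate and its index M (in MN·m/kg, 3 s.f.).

Screen on constraints: k ≥ 0.762 W/(m·K). Survivors: option Y, option B.
In SI units:
  option Y: E = 65.50 GPa, ρ = 2281 kg/m³
  option B: E = 201.0 GPa, ρ = 7870 kg/m³
  option Y: M = 28.7 MN·m/kg
  option B: M = 25.5 MN·m/kg
Option Y has the largest M.

option Y, M = 28.7 MN·m/kg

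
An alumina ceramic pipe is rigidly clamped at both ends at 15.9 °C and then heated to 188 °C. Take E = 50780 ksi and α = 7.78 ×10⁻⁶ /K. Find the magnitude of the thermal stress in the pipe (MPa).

E = 50780 ksi = 350.1 GPa.
ΔT = 172.1 K. Constrained thermal stress σ = E·α·ΔT = 350.1×10³ MPa × 7.78×10⁻⁶ × 172.1 = 469 MPa (compressive).

469 MPa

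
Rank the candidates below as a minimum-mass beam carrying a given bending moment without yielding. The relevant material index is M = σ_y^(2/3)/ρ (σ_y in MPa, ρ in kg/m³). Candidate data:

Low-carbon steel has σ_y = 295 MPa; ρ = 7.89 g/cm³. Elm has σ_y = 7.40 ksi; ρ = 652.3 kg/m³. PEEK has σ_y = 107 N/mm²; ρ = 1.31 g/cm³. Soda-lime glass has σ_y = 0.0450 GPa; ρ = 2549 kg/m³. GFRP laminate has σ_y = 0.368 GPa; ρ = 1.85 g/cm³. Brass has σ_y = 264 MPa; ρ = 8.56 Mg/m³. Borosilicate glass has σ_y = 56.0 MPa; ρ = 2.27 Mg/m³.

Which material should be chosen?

GFRP laminate

Convert each candidate to consistent units, then evaluate M:
  low-carbon steel: σ_y = 295.0 MPa, ρ = 7890 kg/m³
  elm: σ_y = 51.02 MPa, ρ = 652.3 kg/m³
  PEEK: σ_y = 107.0 MPa, ρ = 1310 kg/m³
  soda-lime glass: σ_y = 45.00 MPa, ρ = 2549 kg/m³
  GFRP laminate: σ_y = 368.0 MPa, ρ = 1850 kg/m³
  brass: σ_y = 264.0 MPa, ρ = 8560 kg/m³
  borosilicate glass: σ_y = 56.00 MPa, ρ = 2270 kg/m³
  GFRP laminate: M = 27.8×10⁻³
  elm: M = 21.1×10⁻³
  PEEK: M = 17.2×10⁻³
  borosilicate glass: M = 6.45×10⁻³
  low-carbon steel: M = 5.62×10⁻³
  soda-lime glass: M = 4.96×10⁻³
  brass: M = 4.81×10⁻³
GFRP laminate has the largest M.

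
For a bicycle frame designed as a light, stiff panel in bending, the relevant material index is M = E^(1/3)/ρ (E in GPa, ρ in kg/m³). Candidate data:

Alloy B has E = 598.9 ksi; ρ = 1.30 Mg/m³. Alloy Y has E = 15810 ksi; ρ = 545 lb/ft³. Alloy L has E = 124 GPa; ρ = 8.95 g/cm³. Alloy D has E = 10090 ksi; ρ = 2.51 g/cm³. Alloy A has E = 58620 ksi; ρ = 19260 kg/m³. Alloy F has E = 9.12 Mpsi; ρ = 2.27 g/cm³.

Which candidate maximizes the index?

alloy F

After converting to SI:
  alloy B: E = 4.129 GPa, ρ = 1300 kg/m³
  alloy Y: E = 109.0 GPa, ρ = 8730 kg/m³
  alloy L: E = 124.0 GPa, ρ = 8950 kg/m³
  alloy D: E = 69.57 GPa, ρ = 2510 kg/m³
  alloy A: E = 404.2 GPa, ρ = 19260 kg/m³
  alloy F: E = 62.88 GPa, ρ = 2270 kg/m³
  alloy F: M = 1.75×10⁻³
  alloy D: M = 1.64×10⁻³
  alloy B: M = 1.23×10⁻³
  alloy L: M = 0.557×10⁻³
  alloy Y: M = 0.547×10⁻³
  alloy A: M = 0.384×10⁻³
Highest index: alloy F.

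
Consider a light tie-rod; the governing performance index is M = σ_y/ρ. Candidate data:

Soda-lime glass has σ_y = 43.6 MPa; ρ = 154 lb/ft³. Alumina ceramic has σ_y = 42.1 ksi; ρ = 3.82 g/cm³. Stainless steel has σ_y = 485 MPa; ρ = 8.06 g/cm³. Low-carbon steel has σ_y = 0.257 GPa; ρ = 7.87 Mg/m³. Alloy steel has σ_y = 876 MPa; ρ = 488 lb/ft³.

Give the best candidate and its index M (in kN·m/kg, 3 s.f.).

Putting every candidate on a common basis:
  soda-lime glass: σ_y = 43.60 MPa, ρ = 2467 kg/m³
  alumina ceramic: σ_y = 290.3 MPa, ρ = 3820 kg/m³
  stainless steel: σ_y = 485.0 MPa, ρ = 8060 kg/m³
  low-carbon steel: σ_y = 257.0 MPa, ρ = 7870 kg/m³
  alloy steel: σ_y = 876.0 MPa, ρ = 7817 kg/m³
  alloy steel: M = 112 kN·m/kg
  alumina ceramic: M = 76.0 kN·m/kg
  stainless steel: M = 60.2 kN·m/kg
  low-carbon steel: M = 32.7 kN·m/kg
  soda-lime glass: M = 17.7 kN·m/kg
Highest index: alloy steel.

alloy steel, M = 112 kN·m/kg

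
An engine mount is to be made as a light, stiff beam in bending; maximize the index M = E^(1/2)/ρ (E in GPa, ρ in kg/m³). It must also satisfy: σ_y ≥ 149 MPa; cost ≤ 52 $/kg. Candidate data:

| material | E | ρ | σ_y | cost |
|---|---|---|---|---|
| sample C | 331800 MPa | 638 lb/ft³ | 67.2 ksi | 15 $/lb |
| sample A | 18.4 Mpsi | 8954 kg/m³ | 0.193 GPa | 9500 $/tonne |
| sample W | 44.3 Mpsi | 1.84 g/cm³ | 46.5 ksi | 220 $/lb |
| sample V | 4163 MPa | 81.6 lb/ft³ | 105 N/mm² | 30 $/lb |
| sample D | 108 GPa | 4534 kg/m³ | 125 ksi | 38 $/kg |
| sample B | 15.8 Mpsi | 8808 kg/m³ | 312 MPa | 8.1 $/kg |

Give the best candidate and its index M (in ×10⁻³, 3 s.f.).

Screen on constraints: σ_y ≥ 149 MPa; cost ≤ 52 $/kg. Survivors: sample C, sample A, sample D, sample B.
After converting to SI:
  sample C: E = 331.8 GPa, ρ = 10220 kg/m³
  sample A: E = 126.9 GPa, ρ = 8954 kg/m³
  sample D: E = 108.0 GPa, ρ = 4534 kg/m³
  sample B: E = 108.9 GPa, ρ = 8808 kg/m³
  sample D: M = 2.29×10⁻³
  sample C: M = 1.78×10⁻³
  sample A: M = 1.26×10⁻³
  sample B: M = 1.18×10⁻³
Highest index: sample D.

sample D, M = 2.29×10⁻³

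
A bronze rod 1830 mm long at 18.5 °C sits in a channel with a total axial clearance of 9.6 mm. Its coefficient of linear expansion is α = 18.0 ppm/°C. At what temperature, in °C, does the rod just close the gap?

α·L₀·ΔT = 9.6 mm ⇒ ΔT = 9.6 / (18.0×10⁻⁶ × 1830.0) = 291.4 K.
T = 18.5 + 291.4 = 309.9 °C.

310 °C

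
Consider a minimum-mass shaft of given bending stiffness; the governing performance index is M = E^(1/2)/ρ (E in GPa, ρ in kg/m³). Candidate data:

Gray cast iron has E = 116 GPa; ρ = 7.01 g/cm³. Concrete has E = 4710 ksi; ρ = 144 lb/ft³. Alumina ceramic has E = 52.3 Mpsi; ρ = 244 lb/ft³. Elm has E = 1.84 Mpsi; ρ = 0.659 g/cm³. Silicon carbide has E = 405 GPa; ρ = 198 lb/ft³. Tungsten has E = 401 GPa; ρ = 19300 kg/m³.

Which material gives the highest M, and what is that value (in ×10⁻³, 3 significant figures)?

After converting to SI:
  gray cast iron: E = 116.0 GPa, ρ = 7010 kg/m³
  concrete: E = 32.47 GPa, ρ = 2307 kg/m³
  alumina ceramic: E = 360.6 GPa, ρ = 3909 kg/m³
  elm: E = 12.69 GPa, ρ = 659.0 kg/m³
  silicon carbide: E = 405.0 GPa, ρ = 3172 kg/m³
  tungsten: E = 401.0 GPa, ρ = 19300 kg/m³
  silicon carbide: M = 6.35×10⁻³
  elm: M = 5.40×10⁻³
  alumina ceramic: M = 4.86×10⁻³
  concrete: M = 2.47×10⁻³
  gray cast iron: M = 1.54×10⁻³
  tungsten: M = 1.04×10⁻³
Silicon carbide ranks first.

silicon carbide, M = 6.35×10⁻³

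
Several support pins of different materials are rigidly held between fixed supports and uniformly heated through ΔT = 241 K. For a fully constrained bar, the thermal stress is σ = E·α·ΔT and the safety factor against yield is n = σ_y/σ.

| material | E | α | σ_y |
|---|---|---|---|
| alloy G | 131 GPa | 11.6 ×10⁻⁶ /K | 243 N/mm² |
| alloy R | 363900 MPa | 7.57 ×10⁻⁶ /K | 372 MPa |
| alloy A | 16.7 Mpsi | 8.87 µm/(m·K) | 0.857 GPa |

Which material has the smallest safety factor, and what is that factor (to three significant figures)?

alloy R, n = 0.560

Per material, after unit conversion:
  alloy G: E = 131.0, α = 11.6, σ_y = 243.0 → σ = 366 MPa, n = 0.664
  alloy R: E = 363.9, α = 7.57, σ_y = 372.0 → σ = 664 MPa, n = 0.560
  alloy A: E = 115.1, α = 8.87, σ_y = 857.0 → σ = 246 MPa, n = 3.48
Alloy R has the lowest safety factor, n = 0.560.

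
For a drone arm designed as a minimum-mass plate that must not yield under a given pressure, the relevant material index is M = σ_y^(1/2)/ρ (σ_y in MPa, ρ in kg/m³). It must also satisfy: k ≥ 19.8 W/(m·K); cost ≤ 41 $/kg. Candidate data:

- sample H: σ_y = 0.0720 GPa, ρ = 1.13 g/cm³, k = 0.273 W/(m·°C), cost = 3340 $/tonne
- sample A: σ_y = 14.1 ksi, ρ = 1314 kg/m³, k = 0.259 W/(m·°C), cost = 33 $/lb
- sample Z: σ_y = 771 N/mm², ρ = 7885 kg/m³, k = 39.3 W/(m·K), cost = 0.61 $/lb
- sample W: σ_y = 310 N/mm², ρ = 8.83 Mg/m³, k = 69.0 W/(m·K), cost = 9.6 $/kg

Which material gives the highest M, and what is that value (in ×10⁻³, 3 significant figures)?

sample Z, M = 3.52×10⁻³

Screen on constraints: k ≥ 19.8 W/(m·K); cost ≤ 41 $/kg. Survivors: sample Z, sample W.
Putting every candidate on a common basis:
  sample Z: σ_y = 771.0 MPa, ρ = 7885 kg/m³
  sample W: σ_y = 310.0 MPa, ρ = 8830 kg/m³
  sample Z: M = 3.52×10⁻³
  sample W: M = 1.99×10⁻³
Sample Z ranks first.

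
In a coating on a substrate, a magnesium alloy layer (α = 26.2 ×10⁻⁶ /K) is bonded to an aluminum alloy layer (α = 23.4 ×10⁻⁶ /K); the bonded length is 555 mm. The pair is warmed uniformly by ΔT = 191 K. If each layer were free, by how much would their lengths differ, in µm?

297 µm

Δα = |26.2 − 23.4|×10⁻⁶/K = 2.80×10⁻⁶/K.
ΔL_mismatch = Δα·L·ΔT = 2.80×10⁻⁶ × 555.0 mm × 191.0 K = 297 µm.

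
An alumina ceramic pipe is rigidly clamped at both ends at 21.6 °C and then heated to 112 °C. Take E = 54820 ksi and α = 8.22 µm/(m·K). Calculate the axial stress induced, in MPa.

E = 54820 ksi = 378.0 GPa.
ΔT = 90.40 K. Constrained thermal stress σ = E·α·ΔT = 378.0×10³ MPa × 8.22×10⁻⁶ × 90.40 = 281 MPa (compressive).

281 MPa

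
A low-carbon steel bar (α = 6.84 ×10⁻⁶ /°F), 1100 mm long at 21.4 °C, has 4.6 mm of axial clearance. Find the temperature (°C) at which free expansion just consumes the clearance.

α = 6.84×10⁻⁶/°F × 9/5 = 12.3×10⁻⁶/K.
α·L₀·ΔT = 4.6 mm ⇒ ΔT = 4.6 / (12.3×10⁻⁶ × 1100.0) = 339.7 K.
T = 21.4 + 339.7 = 361.1 °C.

361 °C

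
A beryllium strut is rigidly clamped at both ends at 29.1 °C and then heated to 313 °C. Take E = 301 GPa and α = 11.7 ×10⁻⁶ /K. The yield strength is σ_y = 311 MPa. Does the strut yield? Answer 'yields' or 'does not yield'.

ΔT = 283.9 K. Constrained thermal stress σ = E·α·ΔT = 301.0×10³ MPa × 11.7×10⁻⁶ × 283.9 = 1000 MPa (compressive).
Compare to σ_y = 311 MPa: σ ≥ σ_y, so it yields.

yields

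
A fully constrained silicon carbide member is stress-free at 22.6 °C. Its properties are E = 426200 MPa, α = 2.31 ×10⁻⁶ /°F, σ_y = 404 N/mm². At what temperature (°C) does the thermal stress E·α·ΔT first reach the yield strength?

E = 426200 MPa = 426.2 GPa.
α = 2.31×10⁻⁶/°F × 9/5 = 4.16×10⁻⁶/K.
σ_y = 404 N/mm² = 404.0 MPa.
E·α·ΔT = 404.0 MPa ⇒ ΔT = 404.0 / (426.2×10³ × 4.16×10⁻⁶) = 228.0 K.
T = 22.6 + 228.0 = 250.6 °C.

251 °C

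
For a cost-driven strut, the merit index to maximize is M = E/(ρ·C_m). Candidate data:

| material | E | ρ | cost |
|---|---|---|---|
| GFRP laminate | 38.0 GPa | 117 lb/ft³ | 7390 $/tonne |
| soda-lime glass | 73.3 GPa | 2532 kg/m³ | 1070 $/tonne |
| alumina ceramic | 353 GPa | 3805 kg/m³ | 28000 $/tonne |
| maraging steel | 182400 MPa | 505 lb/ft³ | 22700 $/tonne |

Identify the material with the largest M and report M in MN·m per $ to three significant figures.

Convert each candidate to consistent units, then evaluate M:
  GFRP laminate: E = 38.00 GPa, ρ = 1874 kg/m³, cost = 7.390 $/kg
  soda-lime glass: E = 73.30 GPa, ρ = 2532 kg/m³, cost = 1.070 $/kg
  alumina ceramic: E = 353.0 GPa, ρ = 3805 kg/m³, cost = 28.00 $/kg
  maraging steel: E = 182.4 GPa, ρ = 8089 kg/m³, cost = 22.70 $/kg
  soda-lime glass: M = 27.1 MN·m per $
  alumina ceramic: M = 3.31 MN·m per $
  GFRP laminate: M = 2.74 MN·m per $
  maraging steel: M = 0.993 MN·m per $
Soda-lime glass has the largest M.

soda-lime glass, M = 27.1 MN·m per $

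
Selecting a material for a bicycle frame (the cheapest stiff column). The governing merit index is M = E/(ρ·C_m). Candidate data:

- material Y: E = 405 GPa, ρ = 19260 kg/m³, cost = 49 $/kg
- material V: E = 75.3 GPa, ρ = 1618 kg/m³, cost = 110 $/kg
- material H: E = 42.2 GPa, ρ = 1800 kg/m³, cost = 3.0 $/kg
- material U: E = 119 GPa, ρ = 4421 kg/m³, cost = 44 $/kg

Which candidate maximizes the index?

material H

Computing M directly (units already consistent):
  material H: M = 7.81 MN·m per $
  material U: M = 0.612 MN·m per $
  material Y: M = 0.429 MN·m per $
  material V: M = 0.423 MN·m per $
Highest index: material H.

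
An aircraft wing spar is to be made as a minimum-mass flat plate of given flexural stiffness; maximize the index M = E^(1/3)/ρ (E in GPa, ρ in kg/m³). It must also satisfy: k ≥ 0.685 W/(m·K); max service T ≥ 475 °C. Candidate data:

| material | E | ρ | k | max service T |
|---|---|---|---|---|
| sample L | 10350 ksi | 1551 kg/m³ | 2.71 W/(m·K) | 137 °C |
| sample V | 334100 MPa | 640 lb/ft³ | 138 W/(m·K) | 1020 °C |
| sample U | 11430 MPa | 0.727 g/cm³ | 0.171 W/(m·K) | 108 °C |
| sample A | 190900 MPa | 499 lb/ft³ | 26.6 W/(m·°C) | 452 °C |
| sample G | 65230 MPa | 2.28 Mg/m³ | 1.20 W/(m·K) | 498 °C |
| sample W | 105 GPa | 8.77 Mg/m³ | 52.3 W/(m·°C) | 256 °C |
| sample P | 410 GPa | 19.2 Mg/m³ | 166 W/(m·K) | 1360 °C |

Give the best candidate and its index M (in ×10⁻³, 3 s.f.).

sample G, M = 1.77×10⁻³

Screen on constraints: k ≥ 0.685 W/(m·K); max service T ≥ 475 °C. Survivors: sample V, sample G, sample P.
After converting to SI:
  sample V: E = 334.1 GPa, ρ = 10250 kg/m³
  sample G: E = 65.23 GPa, ρ = 2280 kg/m³
  sample P: E = 410.0 GPa, ρ = 19200 kg/m³
  sample G: M = 1.77×10⁻³
  sample V: M = 0.677×10⁻³
  sample P: M = 0.387×10⁻³
Highest index: sample G.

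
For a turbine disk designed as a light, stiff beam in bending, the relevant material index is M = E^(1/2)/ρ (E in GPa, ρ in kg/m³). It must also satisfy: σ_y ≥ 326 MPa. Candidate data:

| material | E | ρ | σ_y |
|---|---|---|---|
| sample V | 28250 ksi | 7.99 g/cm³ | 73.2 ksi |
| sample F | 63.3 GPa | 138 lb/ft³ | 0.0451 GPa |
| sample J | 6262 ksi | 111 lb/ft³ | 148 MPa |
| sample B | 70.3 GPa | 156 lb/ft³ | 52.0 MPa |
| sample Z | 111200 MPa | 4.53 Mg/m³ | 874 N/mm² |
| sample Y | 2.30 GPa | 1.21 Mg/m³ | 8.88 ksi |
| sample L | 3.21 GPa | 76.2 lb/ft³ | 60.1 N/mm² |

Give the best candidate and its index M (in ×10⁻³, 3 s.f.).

sample Z, M = 2.33×10⁻³

Screen on constraints: σ_y ≥ 326 MPa. Survivors: sample V, sample Z.
In SI units:
  sample V: E = 194.8 GPa, ρ = 7990 kg/m³
  sample Z: E = 111.2 GPa, ρ = 4530 kg/m³
  sample Z: M = 2.33×10⁻³
  sample V: M = 1.75×10⁻³
Sample Z has the largest M.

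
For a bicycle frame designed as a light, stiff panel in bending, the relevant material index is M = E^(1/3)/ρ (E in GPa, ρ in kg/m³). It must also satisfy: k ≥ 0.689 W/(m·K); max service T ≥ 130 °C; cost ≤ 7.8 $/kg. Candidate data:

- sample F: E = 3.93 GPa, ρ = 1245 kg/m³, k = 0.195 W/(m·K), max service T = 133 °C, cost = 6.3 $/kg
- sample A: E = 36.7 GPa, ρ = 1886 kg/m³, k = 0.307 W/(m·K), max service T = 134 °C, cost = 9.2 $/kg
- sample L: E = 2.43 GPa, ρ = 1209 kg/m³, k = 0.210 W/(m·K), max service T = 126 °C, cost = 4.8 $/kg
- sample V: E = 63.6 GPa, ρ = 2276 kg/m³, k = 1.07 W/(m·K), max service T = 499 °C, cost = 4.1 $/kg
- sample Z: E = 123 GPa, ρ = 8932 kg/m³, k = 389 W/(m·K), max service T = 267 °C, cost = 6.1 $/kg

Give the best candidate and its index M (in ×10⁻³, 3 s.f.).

Screen on constraints: k ≥ 0.689 W/(m·K); max service T ≥ 130 °C; cost ≤ 7.8 $/kg. Survivors: sample V, sample Z.
Evaluate M for each candidate:
  sample V: M = 1.75×10⁻³
  sample Z: M = 0.557×10⁻³
Sample V has the largest M.

sample V, M = 1.75×10⁻³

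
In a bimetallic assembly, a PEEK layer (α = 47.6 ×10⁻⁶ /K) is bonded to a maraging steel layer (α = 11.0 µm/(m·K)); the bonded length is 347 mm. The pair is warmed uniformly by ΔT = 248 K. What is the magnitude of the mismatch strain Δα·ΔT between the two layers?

Δα = |47.6 − 11.0|×10⁻⁶/K = 36.6×10⁻⁶/K.
Mismatch strain = Δα·ΔT = 36.6×10⁻⁶ × 248.0 = 9.08×10⁻³.

9.08×10⁻³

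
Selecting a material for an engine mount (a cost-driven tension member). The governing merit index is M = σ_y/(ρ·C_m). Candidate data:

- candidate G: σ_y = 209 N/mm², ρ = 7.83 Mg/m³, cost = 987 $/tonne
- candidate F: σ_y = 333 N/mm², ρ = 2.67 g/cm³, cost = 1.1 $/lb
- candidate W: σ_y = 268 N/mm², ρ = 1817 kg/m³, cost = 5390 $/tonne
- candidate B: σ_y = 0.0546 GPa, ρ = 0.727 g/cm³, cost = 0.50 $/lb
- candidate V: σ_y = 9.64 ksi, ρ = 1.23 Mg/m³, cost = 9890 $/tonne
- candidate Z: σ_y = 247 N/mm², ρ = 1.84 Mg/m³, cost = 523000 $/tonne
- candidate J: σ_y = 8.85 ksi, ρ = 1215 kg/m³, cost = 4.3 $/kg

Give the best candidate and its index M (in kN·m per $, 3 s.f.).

Convert each candidate to consistent units, then evaluate M:
  candidate G: σ_y = 209.0 MPa, ρ = 7830 kg/m³, cost = 0.9870 $/kg
  candidate F: σ_y = 333.0 MPa, ρ = 2670 kg/m³, cost = 2.425 $/kg
  candidate W: σ_y = 268.0 MPa, ρ = 1817 kg/m³, cost = 5.390 $/kg
  candidate B: σ_y = 54.60 MPa, ρ = 727.0 kg/m³, cost = 1.102 $/kg
  candidate V: σ_y = 66.47 MPa, ρ = 1230 kg/m³, cost = 9.890 $/kg
  candidate Z: σ_y = 247.0 MPa, ρ = 1840 kg/m³, cost = 523.0 $/kg
  candidate J: σ_y = 61.02 MPa, ρ = 1215 kg/m³, cost = 4.300 $/kg
  candidate B: M = 68.1 kN·m per $
  candidate F: M = 51.4 kN·m per $
  candidate W: M = 27.4 kN·m per $
  candidate G: M = 27.0 kN·m per $
  candidate J: M = 11.7 kN·m per $
  candidate V: M = 5.46 kN·m per $
  candidate Z: M = 0.257 kN·m per $
Candidate B has the largest M.

candidate B, M = 68.1 kN·m per $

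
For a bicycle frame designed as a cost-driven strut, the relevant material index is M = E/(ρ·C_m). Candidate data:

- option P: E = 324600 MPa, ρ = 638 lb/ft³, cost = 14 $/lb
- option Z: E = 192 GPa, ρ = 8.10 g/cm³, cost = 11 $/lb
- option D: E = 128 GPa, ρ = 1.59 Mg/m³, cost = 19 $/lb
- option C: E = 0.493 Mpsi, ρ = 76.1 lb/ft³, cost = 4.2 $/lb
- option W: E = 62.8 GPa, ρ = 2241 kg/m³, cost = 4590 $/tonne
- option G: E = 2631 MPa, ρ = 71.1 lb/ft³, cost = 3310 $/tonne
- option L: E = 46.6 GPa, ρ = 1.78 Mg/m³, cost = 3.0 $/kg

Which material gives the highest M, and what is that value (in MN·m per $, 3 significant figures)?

option L, M = 8.73 MN·m per $

In SI units:
  option P: E = 324.6 GPa, ρ = 10220 kg/m³, cost = 30.86 $/kg
  option Z: E = 192.0 GPa, ρ = 8100 kg/m³, cost = 24.25 $/kg
  option D: E = 128.0 GPa, ρ = 1590 kg/m³, cost = 41.89 $/kg
  option C: E = 3.399 GPa, ρ = 1219 kg/m³, cost = 9.259 $/kg
  option W: E = 62.80 GPa, ρ = 2241 kg/m³, cost = 4.590 $/kg
  option G: E = 2.631 GPa, ρ = 1139 kg/m³, cost = 3.310 $/kg
  option L: E = 46.60 GPa, ρ = 1780 kg/m³, cost = 3.000 $/kg
  option L: M = 8.73 MN·m per $
  option W: M = 6.11 MN·m per $
  option D: M = 1.92 MN·m per $
  option P: M = 1.03 MN·m per $
  option Z: M = 0.977 MN·m per $
  option G: M = 0.698 MN·m per $
  option C: M = 0.301 MN·m per $
Option L ranks first.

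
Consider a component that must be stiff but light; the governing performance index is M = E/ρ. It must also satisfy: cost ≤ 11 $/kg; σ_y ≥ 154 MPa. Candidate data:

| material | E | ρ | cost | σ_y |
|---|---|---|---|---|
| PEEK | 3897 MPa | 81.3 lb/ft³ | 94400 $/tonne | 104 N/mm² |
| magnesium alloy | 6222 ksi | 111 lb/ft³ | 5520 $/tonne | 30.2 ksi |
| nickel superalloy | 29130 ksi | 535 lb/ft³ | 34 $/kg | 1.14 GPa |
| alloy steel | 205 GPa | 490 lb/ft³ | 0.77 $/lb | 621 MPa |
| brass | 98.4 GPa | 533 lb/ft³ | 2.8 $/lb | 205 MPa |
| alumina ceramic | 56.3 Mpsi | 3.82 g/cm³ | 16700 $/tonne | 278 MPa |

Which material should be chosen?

Screen on constraints: cost ≤ 11 $/kg; σ_y ≥ 154 MPa. Survivors: magnesium alloy, alloy steel, brass.
Convert each candidate to consistent units, then evaluate M:
  magnesium alloy: E = 42.90 GPa, ρ = 1778 kg/m³
  alloy steel: E = 205.0 GPa, ρ = 7849 kg/m³
  brass: E = 98.40 GPa, ρ = 8538 kg/m³
  alloy steel: M = 26.1 MN·m/kg
  magnesium alloy: M = 24.1 MN·m/kg
  brass: M = 11.5 MN·m/kg
The maximum is for alloy steel.

alloy steel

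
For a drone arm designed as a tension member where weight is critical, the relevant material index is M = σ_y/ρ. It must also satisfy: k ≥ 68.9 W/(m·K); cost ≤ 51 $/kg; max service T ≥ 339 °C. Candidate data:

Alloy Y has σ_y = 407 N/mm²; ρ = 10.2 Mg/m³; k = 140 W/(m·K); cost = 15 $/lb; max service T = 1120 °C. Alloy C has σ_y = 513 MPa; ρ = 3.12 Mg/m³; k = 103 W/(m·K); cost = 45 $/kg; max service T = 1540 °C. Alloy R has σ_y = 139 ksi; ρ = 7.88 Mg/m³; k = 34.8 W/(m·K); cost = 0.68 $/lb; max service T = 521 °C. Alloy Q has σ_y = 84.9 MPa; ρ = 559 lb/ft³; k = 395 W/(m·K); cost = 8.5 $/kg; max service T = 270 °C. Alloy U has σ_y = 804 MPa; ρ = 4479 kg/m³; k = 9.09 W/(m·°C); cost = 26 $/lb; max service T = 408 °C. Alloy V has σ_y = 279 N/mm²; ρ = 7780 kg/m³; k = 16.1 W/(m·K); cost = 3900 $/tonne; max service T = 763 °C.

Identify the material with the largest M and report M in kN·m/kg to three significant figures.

Screen on constraints: k ≥ 68.9 W/(m·K); cost ≤ 51 $/kg; max service T ≥ 339 °C. Survivors: alloy Y, alloy C.
Putting every candidate on a common basis:
  alloy Y: σ_y = 407.0 MPa, ρ = 10200 kg/m³
  alloy C: σ_y = 513.0 MPa, ρ = 3120 kg/m³
  alloy C: M = 164 kN·m/kg
  alloy Y: M = 39.9 kN·m/kg
Alloy C has the largest M.

alloy C, M = 164 kN·m/kg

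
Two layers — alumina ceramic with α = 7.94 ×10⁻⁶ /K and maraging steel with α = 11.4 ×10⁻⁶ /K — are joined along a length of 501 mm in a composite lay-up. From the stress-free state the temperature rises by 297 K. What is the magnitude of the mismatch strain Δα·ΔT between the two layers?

1.03×10⁻³

Δα = |7.94 − 11.4|×10⁻⁶/K = 3.46×10⁻⁶/K.
Mismatch strain = Δα·ΔT = 3.46×10⁻⁶ × 297.0 = 1.03×10⁻³.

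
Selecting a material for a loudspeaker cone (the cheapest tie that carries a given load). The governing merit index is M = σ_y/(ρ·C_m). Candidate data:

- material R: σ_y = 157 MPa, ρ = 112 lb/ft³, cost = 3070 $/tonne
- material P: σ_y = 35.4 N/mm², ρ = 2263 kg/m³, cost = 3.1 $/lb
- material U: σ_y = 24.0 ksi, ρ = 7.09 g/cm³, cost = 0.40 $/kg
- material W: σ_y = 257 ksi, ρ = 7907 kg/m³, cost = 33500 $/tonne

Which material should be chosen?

Normalizing units and computing the index:
  material R: σ_y = 157.0 MPa, ρ = 1794 kg/m³, cost = 3.070 $/kg
  material P: σ_y = 35.40 MPa, ρ = 2263 kg/m³, cost = 6.834 $/kg
  material U: σ_y = 165.5 MPa, ρ = 7090 kg/m³, cost = 0.4000 $/kg
  material W: σ_y = 1772 MPa, ρ = 7907 kg/m³, cost = 33.50 $/kg
  material U: M = 58.3 kN·m per $
  material R: M = 28.5 kN·m per $
  material W: M = 6.69 kN·m per $
  material P: M = 2.29 kN·m per $
Material U ranks first.

material U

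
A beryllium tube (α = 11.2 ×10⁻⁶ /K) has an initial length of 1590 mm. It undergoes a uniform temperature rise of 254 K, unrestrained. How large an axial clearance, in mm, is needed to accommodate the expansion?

4.52 mm

ΔL = α·L₀·ΔT = 11.2×10⁻⁶ × 1590 mm × 254.0 K = 4.52 mm.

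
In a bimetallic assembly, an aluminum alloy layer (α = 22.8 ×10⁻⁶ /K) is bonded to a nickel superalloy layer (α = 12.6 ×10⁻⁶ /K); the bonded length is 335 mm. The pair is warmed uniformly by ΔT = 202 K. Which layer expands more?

α(aluminum alloy) = 22.8×10⁻⁶/K vs α(nickel superalloy) = 12.6×10⁻⁶/K.
Higher α expands more for the same ΔT: aluminum alloy.

aluminum alloy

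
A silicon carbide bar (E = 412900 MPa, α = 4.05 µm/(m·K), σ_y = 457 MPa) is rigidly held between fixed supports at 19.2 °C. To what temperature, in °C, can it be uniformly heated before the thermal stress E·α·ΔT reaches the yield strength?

292 °C

E = 412900 MPa = 412.9 GPa.
E·α·ΔT = 457.0 MPa ⇒ ΔT = 457.0 / (412.9×10³ × 4.05×10⁻⁶) = 273.3 K.
T = 19.2 + 273.3 = 292.5 °C.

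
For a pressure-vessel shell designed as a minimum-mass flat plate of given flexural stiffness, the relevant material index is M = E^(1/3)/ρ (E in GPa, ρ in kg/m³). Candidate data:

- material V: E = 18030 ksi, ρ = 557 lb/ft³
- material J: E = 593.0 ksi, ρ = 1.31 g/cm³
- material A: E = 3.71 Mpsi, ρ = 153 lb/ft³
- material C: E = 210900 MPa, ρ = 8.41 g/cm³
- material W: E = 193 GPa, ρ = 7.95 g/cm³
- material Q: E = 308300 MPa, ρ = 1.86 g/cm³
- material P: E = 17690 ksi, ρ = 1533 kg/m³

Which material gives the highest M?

Convert each candidate to consistent units, then evaluate M:
  material V: E = 124.3 GPa, ρ = 8922 kg/m³
  material J: E = 4.089 GPa, ρ = 1310 kg/m³
  material A: E = 25.58 GPa, ρ = 2451 kg/m³
  material C: E = 210.9 GPa, ρ = 8410 kg/m³
  material W: E = 193.0 GPa, ρ = 7950 kg/m³
  material Q: E = 308.3 GPa, ρ = 1860 kg/m³
  material P: E = 122.0 GPa, ρ = 1533 kg/m³
  material Q: M = 3.63×10⁻³
  material P: M = 3.23×10⁻³
  material J: M = 1.22×10⁻³
  material A: M = 1.20×10⁻³
  material W: M = 0.727×10⁻³
  material C: M = 0.708×10⁻³
  material V: M = 0.559×10⁻³
Highest index: material Q.

material Q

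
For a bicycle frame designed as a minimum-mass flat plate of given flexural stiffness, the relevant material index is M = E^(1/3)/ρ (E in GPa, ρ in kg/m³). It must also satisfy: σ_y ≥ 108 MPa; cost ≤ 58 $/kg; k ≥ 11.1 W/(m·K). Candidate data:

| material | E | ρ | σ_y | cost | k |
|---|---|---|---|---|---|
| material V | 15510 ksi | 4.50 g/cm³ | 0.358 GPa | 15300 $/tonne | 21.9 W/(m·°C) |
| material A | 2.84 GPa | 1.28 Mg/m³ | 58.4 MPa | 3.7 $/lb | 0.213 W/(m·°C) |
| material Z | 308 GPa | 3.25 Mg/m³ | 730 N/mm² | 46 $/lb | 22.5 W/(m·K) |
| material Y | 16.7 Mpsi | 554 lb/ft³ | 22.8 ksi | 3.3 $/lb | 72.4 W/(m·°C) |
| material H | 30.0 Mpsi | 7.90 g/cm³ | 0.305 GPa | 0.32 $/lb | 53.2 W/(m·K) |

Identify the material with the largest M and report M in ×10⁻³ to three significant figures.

Screen on constraints: σ_y ≥ 108 MPa; cost ≤ 58 $/kg; k ≥ 11.1 W/(m·K). Survivors: material V, material Y, material H.
Convert each candidate to consistent units, then evaluate M:
  material V: E = 106.9 GPa, ρ = 4500 kg/m³
  material Y: E = 115.1 GPa, ρ = 8874 kg/m³
  material H: E = 206.8 GPa, ρ = 7900 kg/m³
  material V: M = 1.05×10⁻³
  material H: M = 0.749×10⁻³
  material Y: M = 0.548×10⁻³
Material V ranks first.

material V, M = 1.05×10⁻³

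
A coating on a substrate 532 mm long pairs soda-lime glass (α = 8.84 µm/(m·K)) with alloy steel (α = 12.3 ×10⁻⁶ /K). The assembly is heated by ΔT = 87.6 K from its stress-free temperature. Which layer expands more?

α(soda-lime glass) = 8.84×10⁻⁶/K vs α(alloy steel) = 12.3×10⁻⁶/K.
Higher α expands more for the same ΔT: alloy steel.

alloy steel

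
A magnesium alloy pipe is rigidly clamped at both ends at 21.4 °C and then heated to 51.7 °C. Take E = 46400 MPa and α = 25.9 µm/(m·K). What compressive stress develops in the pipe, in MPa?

E = 46400 MPa = 46.40 GPa.
ΔT = 30.30 K. Constrained thermal stress σ = E·α·ΔT = 46.40×10³ MPa × 25.9×10⁻⁶ × 30.30 = 36.4 MPa (compressive).

36.4 MPa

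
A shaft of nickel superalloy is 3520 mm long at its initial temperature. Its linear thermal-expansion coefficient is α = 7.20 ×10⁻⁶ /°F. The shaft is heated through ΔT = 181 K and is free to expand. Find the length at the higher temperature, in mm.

Convert α: 7.20×10⁻⁶/°F × (9/5) = 13.0×10⁻⁶/K.
ΔL = α·L₀·ΔT = 13.0×10⁻⁶ × 3520 mm × 181.0 K = 8.26 mm.
L = L₀ + ΔL = 3520 + 8.26 = 3528.3 mm.

3528.3 mm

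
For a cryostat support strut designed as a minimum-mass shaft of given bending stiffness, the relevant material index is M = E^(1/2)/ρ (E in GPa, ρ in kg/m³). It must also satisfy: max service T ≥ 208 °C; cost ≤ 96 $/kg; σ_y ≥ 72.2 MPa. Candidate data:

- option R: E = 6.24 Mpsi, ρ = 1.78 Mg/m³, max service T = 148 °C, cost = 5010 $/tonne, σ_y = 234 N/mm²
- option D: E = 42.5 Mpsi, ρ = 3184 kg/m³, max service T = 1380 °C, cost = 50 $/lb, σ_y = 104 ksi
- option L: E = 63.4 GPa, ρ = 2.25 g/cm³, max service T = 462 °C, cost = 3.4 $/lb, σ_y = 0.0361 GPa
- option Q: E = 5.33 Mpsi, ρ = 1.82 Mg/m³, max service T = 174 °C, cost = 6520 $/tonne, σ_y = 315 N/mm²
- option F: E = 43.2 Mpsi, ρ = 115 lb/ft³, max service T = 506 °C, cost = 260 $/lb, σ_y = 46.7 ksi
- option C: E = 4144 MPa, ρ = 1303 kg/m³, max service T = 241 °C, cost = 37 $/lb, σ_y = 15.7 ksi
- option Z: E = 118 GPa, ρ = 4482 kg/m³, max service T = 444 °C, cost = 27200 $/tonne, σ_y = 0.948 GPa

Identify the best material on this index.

option Z

Screen on constraints: max service T ≥ 208 °C; cost ≤ 96 $/kg; σ_y ≥ 72.2 MPa. Survivors: option C, option Z.
After converting to SI:
  option C: E = 4.144 GPa, ρ = 1303 kg/m³
  option Z: E = 118.0 GPa, ρ = 4482 kg/m³
  option Z: M = 2.42×10⁻³
  option C: M = 1.56×10⁻³
The maximum is for option Z.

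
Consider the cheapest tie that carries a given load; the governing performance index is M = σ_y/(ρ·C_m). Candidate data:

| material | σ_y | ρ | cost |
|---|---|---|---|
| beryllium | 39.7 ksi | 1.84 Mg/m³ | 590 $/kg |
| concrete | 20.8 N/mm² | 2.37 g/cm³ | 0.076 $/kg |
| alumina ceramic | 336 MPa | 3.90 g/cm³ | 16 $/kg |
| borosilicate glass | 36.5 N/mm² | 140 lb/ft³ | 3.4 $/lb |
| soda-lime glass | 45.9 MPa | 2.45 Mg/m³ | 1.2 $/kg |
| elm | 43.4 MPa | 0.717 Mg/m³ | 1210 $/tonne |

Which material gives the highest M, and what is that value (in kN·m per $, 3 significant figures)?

Convert each candidate to consistent units, then evaluate M:
  beryllium: σ_y = 273.7 MPa, ρ = 1840 kg/m³, cost = 590.0 $/kg
  concrete: σ_y = 20.80 MPa, ρ = 2370 kg/m³, cost = 0.07600 $/kg
  alumina ceramic: σ_y = 336.0 MPa, ρ = 3900 kg/m³, cost = 16.00 $/kg
  borosilicate glass: σ_y = 36.50 MPa, ρ = 2243 kg/m³, cost = 7.496 $/kg
  soda-lime glass: σ_y = 45.90 MPa, ρ = 2450 kg/m³, cost = 1.200 $/kg
  elm: σ_y = 43.40 MPa, ρ = 717.0 kg/m³, cost = 1.210 $/kg
  concrete: M = 115 kN·m per $
  elm: M = 50.0 kN·m per $
  soda-lime glass: M = 15.6 kN·m per $
  alumina ceramic: M = 5.38 kN·m per $
  borosilicate glass: M = 2.17 kN·m per $
  beryllium: M = 0.252 kN·m per $
Concrete ranks first.

concrete, M = 115 kN·m per $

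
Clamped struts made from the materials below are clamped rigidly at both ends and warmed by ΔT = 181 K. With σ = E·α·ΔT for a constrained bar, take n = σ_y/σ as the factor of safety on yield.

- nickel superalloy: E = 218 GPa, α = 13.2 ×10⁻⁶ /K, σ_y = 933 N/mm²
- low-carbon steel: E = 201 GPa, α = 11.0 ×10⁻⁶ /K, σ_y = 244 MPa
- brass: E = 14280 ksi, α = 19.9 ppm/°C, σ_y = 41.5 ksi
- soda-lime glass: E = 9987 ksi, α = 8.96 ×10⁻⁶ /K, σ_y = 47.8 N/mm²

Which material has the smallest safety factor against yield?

soda-lime glass

Converting E to GPa, α to ×10⁻⁶/K, σ_y to MPa, then σ and n for each:
  nickel superalloy: E = 218.0, α = 13.2, σ_y = 933.0 → σ = 521 MPa, n = 1.79
  low-carbon steel: E = 201.0, α = 11.0, σ_y = 244.0 → σ = 400 MPa, n = 0.610
  brass: E = 98.46, α = 19.9, σ_y = 286.1 → σ = 355 MPa, n = 0.807
  soda-lime glass: E = 68.86, α = 8.96, σ_y = 47.80 → σ = 112 MPa, n = 0.428
Smallest n: soda-lime glass with n = 0.428.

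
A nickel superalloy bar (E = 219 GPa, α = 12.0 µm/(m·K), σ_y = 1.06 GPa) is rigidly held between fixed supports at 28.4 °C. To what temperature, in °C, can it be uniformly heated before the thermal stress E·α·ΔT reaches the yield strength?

σ_y = 1.06 GPa = 1060 MPa.
E·α·ΔT = 1060 MPa ⇒ ΔT = 1060 / (219.0×10³ × 12.0×10⁻⁶) = 403.3 K.
T = 28.4 + 403.3 = 431.7 °C.

432 °C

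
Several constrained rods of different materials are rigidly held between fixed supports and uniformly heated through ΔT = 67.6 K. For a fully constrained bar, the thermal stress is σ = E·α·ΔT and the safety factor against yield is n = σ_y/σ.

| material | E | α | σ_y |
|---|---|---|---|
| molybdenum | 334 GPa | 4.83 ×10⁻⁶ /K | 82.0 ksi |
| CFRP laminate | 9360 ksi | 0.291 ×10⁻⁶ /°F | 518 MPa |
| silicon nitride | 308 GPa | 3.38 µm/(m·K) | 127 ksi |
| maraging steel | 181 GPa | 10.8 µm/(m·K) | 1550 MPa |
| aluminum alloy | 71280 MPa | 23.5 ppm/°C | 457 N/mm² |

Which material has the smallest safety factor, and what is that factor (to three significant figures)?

In consistent units (E in GPa, α in ×10⁻⁶/K, σ_y in MPa):
  molybdenum: E = 334.0, α = 4.83, σ_y = 565.4 → σ = 109 MPa, n = 5.18
  CFRP laminate: E = 64.53, α = 0.524, σ_y = 518.0 → σ = 2.29 MPa, n = 227
  silicon nitride: E = 308.0, α = 3.38, σ_y = 875.6 → σ = 70.4 MPa, n = 12.4
  maraging steel: E = 181.0, α = 10.8, σ_y = 1550 → σ = 132 MPa, n = 11.7
  aluminum alloy: E = 71.28, α = 23.5, σ_y = 457.0 → σ = 113 MPa, n = 4.04
Smallest n: aluminum alloy with n = 4.04.

aluminum alloy, n = 4.04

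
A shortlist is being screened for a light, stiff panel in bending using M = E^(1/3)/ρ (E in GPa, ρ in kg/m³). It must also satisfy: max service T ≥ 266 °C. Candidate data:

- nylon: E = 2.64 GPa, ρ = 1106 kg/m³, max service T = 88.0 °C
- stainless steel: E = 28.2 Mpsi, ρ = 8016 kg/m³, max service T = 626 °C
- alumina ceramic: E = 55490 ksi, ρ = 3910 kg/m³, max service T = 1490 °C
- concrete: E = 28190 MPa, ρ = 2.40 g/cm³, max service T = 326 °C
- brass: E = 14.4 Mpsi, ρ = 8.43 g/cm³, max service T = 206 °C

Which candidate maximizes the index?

alumina ceramic

Screen on constraints: max service T ≥ 266 °C. Survivors: stainless steel, alumina ceramic, concrete.
In SI units:
  stainless steel: E = 194.4 GPa, ρ = 8016 kg/m³
  alumina ceramic: E = 382.6 GPa, ρ = 3910 kg/m³
  concrete: E = 28.19 GPa, ρ = 2400 kg/m³
  alumina ceramic: M = 1.86×10⁻³
  concrete: M = 1.27×10⁻³
  stainless steel: M = 0.723×10⁻³
Alumina ceramic ranks first.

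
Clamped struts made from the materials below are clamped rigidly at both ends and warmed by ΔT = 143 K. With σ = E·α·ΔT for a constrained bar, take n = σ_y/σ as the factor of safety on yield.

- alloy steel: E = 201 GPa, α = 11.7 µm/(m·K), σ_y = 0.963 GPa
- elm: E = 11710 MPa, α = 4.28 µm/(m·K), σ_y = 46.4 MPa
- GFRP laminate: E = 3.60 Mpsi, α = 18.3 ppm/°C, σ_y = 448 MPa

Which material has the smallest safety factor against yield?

alloy steel

In consistent units (E in GPa, α in ×10⁻⁶/K, σ_y in MPa):
  alloy steel: E = 201.0, α = 11.7, σ_y = 963.0 → σ = 336 MPa, n = 2.86
  elm: E = 11.71, α = 4.28, σ_y = 46.40 → σ = 7.17 MPa, n = 6.47
  GFRP laminate: E = 24.82, α = 18.3, σ_y = 448.0 → σ = 65.0 MPa, n = 6.90
The minimum is alloy steel at n = 2.86.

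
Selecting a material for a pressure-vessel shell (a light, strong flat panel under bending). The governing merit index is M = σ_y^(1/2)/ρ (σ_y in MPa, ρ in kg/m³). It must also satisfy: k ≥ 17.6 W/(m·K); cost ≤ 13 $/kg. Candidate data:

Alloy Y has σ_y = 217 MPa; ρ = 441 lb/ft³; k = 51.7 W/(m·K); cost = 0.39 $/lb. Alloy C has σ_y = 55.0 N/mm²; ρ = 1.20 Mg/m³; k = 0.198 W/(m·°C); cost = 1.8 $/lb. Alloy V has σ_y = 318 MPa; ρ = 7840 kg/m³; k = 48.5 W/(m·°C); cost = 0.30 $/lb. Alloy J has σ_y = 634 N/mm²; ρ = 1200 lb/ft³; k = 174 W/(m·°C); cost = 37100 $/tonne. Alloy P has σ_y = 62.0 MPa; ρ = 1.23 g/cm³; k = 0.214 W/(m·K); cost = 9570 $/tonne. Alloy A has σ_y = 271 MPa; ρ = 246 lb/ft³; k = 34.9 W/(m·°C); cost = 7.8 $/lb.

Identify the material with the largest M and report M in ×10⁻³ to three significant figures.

Screen on constraints: k ≥ 17.6 W/(m·K); cost ≤ 13 $/kg. Survivors: alloy Y, alloy V.
Convert each candidate to consistent units, then evaluate M:
  alloy Y: σ_y = 217.0 MPa, ρ = 7064 kg/m³
  alloy V: σ_y = 318.0 MPa, ρ = 7840 kg/m³
  alloy V: M = 2.27×10⁻³
  alloy Y: M = 2.09×10⁻³
Highest index: alloy V.

alloy V, M = 2.27×10⁻³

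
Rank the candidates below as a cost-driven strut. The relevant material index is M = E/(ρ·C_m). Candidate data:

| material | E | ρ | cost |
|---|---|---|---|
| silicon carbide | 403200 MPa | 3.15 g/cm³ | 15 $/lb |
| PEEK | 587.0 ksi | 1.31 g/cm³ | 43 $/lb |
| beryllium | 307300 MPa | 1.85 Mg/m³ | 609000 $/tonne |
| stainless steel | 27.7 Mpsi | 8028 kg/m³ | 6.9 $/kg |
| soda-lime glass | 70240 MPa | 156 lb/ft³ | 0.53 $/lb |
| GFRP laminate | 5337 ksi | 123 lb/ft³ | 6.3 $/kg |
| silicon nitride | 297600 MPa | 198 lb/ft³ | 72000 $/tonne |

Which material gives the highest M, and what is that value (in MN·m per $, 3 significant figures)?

Convert each candidate to consistent units, then evaluate M:
  silicon carbide: E = 403.2 GPa, ρ = 3150 kg/m³, cost = 33.07 $/kg
  PEEK: E = 4.047 GPa, ρ = 1310 kg/m³, cost = 94.80 $/kg
  beryllium: E = 307.3 GPa, ρ = 1850 kg/m³, cost = 609.0 $/kg
  stainless steel: E = 191.0 GPa, ρ = 8028 kg/m³, cost = 6.900 $/kg
  soda-lime glass: E = 70.24 GPa, ρ = 2499 kg/m³, cost = 1.168 $/kg
  GFRP laminate: E = 36.80 GPa, ρ = 1970 kg/m³, cost = 6.300 $/kg
  silicon nitride: E = 297.6 GPa, ρ = 3172 kg/m³, cost = 72.00 $/kg
  soda-lime glass: M = 24.1 MN·m per $
  silicon carbide: M = 3.87 MN·m per $
  stainless steel: M = 3.45 MN·m per $
  GFRP laminate: M = 2.96 MN·m per $
  silicon nitride: M = 1.30 MN·m per $
  beryllium: M = 0.273 MN·m per $
  PEEK: M = 0.0326 MN·m per $
Highest index: soda-lime glass.

soda-lime glass, M = 24.1 MN·m per $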